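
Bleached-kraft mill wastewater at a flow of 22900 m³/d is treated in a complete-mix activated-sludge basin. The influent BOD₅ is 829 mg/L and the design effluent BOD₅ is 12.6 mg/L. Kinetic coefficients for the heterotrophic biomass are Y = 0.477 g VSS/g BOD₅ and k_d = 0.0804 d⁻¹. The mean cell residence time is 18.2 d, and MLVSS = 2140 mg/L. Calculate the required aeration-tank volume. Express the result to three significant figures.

Steady-state biomass mass balance: V·X·(1 + k_d·θ_c) = Y·Q·(S₀ − S)·θ_c, so V = 0.477 × 22900 × (829 − 12.6) × 18.2 / [2140 × (1 + 0.0804 × 18.2)] = 1.62×10^8 / 5271 = 30789 m³.

V ≈ 30800 m³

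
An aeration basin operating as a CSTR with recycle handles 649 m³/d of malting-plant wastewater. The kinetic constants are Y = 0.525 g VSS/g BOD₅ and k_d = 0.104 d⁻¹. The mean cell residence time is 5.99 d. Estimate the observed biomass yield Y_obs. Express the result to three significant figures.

Y_obs ≈ 0.323 g VSS/g BOD₅

Y_obs = Y / (1 + k_d θ_c) = 0.525 / (1 + 0.104 × 5.99) = 0.525 / 1.623 = 0.3235.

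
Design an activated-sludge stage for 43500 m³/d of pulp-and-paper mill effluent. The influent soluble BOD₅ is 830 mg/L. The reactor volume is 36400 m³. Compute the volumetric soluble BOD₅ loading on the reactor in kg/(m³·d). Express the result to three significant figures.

L_v ≈ 0.992 kg soluble BOD₅/(m³·d)

Applied soluble BOD₅ load per unit volume = Q·S₀/V = (43500 × 830/1000)/36400 = 0.9919 kg soluble BOD₅·m⁻³·d⁻¹.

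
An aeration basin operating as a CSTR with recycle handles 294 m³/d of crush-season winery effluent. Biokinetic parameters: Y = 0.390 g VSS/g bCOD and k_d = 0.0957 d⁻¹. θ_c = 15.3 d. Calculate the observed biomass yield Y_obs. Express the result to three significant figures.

Observed yield with endogenous decay: Y_obs = Y / (1 + k_d·θ_c) = 0.390 / (1 + 0.0957 × 15.3) = 0.390 / 2.464 = 0.1583 g VSS/g bCOD.

Y_obs ≈ 0.158 g VSS/g bCOD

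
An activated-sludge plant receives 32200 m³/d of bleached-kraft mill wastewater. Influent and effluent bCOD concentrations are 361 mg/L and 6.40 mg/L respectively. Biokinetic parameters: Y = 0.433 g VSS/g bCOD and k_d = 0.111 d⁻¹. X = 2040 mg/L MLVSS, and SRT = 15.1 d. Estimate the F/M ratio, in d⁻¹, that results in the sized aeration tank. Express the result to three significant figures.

Steady-state biomass mass balance: V·X·(1 + k_d·θ_c) = Y·Q·(S₀ − S)·θ_c, so V = 0.433 × 32200 × (361 − 6.40) × 15.1 / [2040 × (1 + 0.111 × 15.1)] = 7.47×10^7 / 5459 = 13675 m³.
F/M = Q·S₀ / (V·X) = 32200 × 361 / (13675 × 2040) = 0.4167 g bCOD·(g VSS·d)⁻¹.

F/M ≈ 0.417 d⁻¹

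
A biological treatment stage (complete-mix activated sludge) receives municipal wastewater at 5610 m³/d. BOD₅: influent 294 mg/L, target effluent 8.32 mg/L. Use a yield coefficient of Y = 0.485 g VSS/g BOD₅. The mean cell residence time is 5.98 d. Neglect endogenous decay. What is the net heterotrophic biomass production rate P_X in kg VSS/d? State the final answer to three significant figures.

Since k_d ≈ 0, Y_obs = Y = 0.485 g VSS/g BOD₅.
Substrate removed = Q·(S₀ − S) = 5610 m³/d × (294 − 8.32) g/m³ = 1.6×10^6 g/d = 1603 kg/d.
So the net sludge growth is P_X = 0.4850 × 1603 = 777.3 kg VSS/d.

P_X ≈ 777 kg VSS/d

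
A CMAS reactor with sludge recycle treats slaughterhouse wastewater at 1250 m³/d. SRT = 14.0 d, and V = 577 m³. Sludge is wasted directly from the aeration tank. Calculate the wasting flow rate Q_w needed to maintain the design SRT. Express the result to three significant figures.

Wasting from the aeration tank: Q_w = V / θ_c = 577.0 / 14.0 = 41.21 m³/d.

Q_w ≈ 41.2 m³/d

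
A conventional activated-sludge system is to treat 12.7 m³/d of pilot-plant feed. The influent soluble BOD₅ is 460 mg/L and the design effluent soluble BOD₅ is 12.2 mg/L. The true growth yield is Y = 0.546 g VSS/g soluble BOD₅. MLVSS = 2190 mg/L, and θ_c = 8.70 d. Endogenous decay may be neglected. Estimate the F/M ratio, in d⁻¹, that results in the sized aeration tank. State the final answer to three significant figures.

Biomass mass balance (decay neglected): V·X = Y·Q·(S₀ − S)·θ_c, so V = 0.546 × 12.7 × (460 − 12.2) × 8.70 / 2190 = 12.34 m³.
Food-to-microorganism ratio F/M = Q S₀ / (V X) = 12.7 × 460 / (12.34 × 2190) = 0.2163 d⁻¹.

F/M ≈ 0.216 d⁻¹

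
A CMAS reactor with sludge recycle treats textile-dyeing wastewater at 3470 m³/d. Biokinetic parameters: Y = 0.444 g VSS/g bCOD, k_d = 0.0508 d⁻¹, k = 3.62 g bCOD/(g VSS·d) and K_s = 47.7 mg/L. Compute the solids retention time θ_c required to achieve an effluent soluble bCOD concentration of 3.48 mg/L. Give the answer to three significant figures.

At the target effluent, Y k S/(K_s+S) = 0.444×3.62×3.48/51.18 = 0.1093 d⁻¹.
1/θ_c = 0.1093 − 0.0508 = 0.05849 d⁻¹, so θ_c = 17.10 d.

θ_c ≈ 17.1 d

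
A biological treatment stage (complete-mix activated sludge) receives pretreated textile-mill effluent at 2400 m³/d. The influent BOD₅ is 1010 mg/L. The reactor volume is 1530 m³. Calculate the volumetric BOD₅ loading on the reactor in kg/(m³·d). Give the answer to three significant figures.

L_v ≈ 1.58 kg BOD₅/(m³·d)

Volumetric loading L_v = Q·S₀ / V = 2400 × 1010 g/m³ / 1530 m³ = 1584 g/(m³·d) = 1.584 kg BOD₅/(m³·d).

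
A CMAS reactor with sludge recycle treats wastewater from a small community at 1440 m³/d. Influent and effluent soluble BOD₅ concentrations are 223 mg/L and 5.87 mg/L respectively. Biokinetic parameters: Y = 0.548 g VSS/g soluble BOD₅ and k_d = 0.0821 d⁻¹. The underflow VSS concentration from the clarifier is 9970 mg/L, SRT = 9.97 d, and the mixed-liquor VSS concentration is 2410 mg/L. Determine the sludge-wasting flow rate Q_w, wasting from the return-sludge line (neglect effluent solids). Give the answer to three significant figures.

From the SRT design equation V = Y Q (S₀−S) θ_c / [X (1 + k_d θ_c)] = 0.548 × 1440 × (223 − 5.87) × 9.97 / [2410 × (1 + 0.0821 × 9.97)] = 1.71×10^6 / 4383 = 389.8 m³.
Q_w = (V·X)/(θ_c X_r) = 389.8 × 2410 / (9.97 × 9970) = 9.450 m³/d.

Q_w ≈ 9.45 m³/d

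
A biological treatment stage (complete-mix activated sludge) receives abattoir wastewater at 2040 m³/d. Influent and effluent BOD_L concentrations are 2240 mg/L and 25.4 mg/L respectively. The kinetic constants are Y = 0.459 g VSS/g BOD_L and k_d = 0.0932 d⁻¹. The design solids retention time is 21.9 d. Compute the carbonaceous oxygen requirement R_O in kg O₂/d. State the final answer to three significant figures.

The observed yield is Y_obs = Y/(1 + k_d·θ_c) = 0.459 / (1 + 0.0932 × 21.9) = 0.459 / 3.041 = 0.1509 g VSS per g BOD_L removed.
Q·(S₀ − S) = 2040 × (2240 − 25.4) × 10⁻³ = 4518 kg/d removed.
Net sludge production P_X = 0.1509 × 4518 = 681.9 kg VSS/d.
R_O = Q·ΔS − 1.42 P_X = 4518 − 968.3 = 3550 kg O₂/d.

R_O ≈ 3550 kg O₂/d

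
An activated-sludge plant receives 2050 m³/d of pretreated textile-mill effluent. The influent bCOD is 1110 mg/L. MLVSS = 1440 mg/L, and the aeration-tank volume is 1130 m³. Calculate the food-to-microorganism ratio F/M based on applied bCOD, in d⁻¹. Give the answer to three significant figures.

F/M = Q·S₀ / (V·X) = 2050 × 1110 / (1130 × 1440) = 1.398 g bCOD·(g VSS·d)⁻¹.

F/M ≈ 1.40 d⁻¹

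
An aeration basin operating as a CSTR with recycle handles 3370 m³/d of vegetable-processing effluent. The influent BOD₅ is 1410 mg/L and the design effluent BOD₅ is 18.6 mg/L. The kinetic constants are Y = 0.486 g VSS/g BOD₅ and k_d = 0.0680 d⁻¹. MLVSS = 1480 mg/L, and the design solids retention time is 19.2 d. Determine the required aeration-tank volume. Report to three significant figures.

V ≈ 12800 m³

Rearranging the biomass balance for a CMAS with decay, V = Y·Q·ΔS·θ_c / [X·(1+k_d θ_c)] = 0.486 × 3370 × (1410 − 18.6) × 19.2 / [1480 × (1 + 0.0680 × 19.2)] = 4.38×10^7 / 3412 = 12823 m³.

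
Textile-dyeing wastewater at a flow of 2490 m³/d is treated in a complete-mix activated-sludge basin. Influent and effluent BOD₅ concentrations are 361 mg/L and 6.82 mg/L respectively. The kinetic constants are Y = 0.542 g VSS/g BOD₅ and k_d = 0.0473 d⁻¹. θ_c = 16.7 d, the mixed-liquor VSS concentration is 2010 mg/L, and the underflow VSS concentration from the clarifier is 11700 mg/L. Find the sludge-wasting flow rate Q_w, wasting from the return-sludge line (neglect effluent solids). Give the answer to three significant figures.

Q_w ≈ 22.8 m³/d

Steady-state biomass mass balance: V·X·(1 + k_d·θ_c) = Y·Q·(S₀ − S)·θ_c, so V = 0.542 × 2490 × (361 − 6.82) × 16.7 / [2010 × (1 + 0.0473 × 16.7)] = 7.98×10^6 / 3598 = 2219 m³.
Wasting from the return line (neglecting effluent solids): Q_w = V·X / (θ_c·X_r) = 2219 × 2010 / (16.7 × 11700) = 22.82 m³/d.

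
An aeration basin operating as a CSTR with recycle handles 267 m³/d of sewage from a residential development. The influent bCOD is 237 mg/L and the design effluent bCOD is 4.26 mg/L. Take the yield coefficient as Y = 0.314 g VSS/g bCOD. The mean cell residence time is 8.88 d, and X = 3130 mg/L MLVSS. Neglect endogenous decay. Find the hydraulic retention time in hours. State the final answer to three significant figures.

τ ≈ 4.98 h

V·X = Y·Q·ΔS·θ_c gives V = 0.314 × 267 × (237 − 4.26) × 8.88 / 3130 = 55.36 m³.
Hydraulic retention time τ = V/Q = 55.36 / 267 = 0.2073 d = 4.976 h.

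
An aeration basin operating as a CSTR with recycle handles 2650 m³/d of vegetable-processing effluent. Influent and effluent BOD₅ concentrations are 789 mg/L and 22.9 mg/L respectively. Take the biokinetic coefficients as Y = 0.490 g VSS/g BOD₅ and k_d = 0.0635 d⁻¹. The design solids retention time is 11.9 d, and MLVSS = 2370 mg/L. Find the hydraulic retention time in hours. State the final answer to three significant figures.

τ ≈ 25.8 h

Steady-state biomass mass balance: V·X·(1 + k_d·θ_c) = Y·Q·(S₀ − S)·θ_c, so V = 0.490 × 2650 × (789 − 22.9) × 11.9 / [2370 × (1 + 0.0635 × 11.9)] = 1.18×10^7 / 4161 = 2845 m³.
HRT = V/Q = 2845 m³ / 2650 m³·d⁻¹ = 1.074 d × 24 = 25.77 h.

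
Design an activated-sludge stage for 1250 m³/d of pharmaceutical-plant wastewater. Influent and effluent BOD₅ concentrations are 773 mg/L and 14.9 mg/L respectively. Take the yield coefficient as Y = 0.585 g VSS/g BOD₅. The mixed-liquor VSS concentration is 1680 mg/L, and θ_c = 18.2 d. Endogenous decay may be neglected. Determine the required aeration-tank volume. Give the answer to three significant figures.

V·X = Y·Q·ΔS·θ_c gives V = 0.585 × 1250 × (773 − 14.9) × 18.2 / 1680 = 6006 m³.

V ≈ 6010 m³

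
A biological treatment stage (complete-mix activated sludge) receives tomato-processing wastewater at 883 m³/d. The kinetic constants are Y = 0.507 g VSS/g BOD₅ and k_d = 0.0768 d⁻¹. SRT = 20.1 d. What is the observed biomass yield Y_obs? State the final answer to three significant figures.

Y_obs ≈ 0.199 g VSS/g BOD₅

The observed yield is Y_obs = Y/(1 + k_d·θ_c) = 0.507 / (1 + 0.0768 × 20.1) = 0.507 / 2.544 = 0.1993 g VSS per g BOD₅ removed.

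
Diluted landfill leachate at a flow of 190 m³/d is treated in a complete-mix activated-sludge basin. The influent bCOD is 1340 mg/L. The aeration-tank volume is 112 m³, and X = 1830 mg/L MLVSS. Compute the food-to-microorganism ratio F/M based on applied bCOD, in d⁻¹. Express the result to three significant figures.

F/M = Q·S₀ / (V·X) = 190 × 1340 / (112.0 × 1830) = 1.242 g bCOD·(g VSS·d)⁻¹.

F/M ≈ 1.24 d⁻¹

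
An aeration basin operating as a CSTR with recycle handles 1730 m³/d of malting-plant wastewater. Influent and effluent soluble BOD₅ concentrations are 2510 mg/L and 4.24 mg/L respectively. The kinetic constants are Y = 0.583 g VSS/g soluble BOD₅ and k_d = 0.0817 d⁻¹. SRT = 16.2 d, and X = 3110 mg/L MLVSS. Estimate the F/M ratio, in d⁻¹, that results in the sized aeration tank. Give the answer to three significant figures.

F/M ≈ 0.246 d⁻¹

Rearranging the biomass balance for a CMAS with decay, V = Y·Q·ΔS·θ_c / [X·(1+k_d θ_c)] = 0.583 × 1730 × (2510 − 4.24) × 16.2 / [3110 × (1 + 0.0817 × 16.2)] = 4.09×10^7 / 7226 = 5666 m³.
Food-to-microorganism ratio F/M = Q S₀ / (V X) = 1730 × 2510 / (5666 × 3110) = 0.2464 d⁻¹.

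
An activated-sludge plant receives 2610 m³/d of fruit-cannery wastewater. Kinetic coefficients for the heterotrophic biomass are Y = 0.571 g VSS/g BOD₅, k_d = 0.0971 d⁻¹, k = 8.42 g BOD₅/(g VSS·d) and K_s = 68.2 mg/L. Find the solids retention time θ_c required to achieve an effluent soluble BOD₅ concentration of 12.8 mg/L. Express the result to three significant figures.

From 1/θ_c = Y·k·S/(K_s + S) − k_d: Y·k·S/(K_s+S) = 0.571 × 8.42 × 12.8 / (68.2 + 12.8) = 0.7598 d⁻¹.
1/θ_c = 0.7598 − 0.0971 = 0.6627 d⁻¹, so θ_c = 1.509 d.

θ_c ≈ 1.51 d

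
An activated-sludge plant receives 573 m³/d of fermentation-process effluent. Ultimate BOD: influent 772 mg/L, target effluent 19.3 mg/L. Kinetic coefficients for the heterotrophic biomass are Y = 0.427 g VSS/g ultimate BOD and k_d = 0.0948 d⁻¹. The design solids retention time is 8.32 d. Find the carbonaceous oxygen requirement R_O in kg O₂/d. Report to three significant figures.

Correct the yield for decay: Y_obs = Y/(1 + k_d θ_c) = 0.427 / (1 + 0.0948 × 8.32) = 0.427 / 1.789 = 0.2387.
Mass of ultimate BOD removed per day: Q(S₀ − S) = 573 × 752.7 g/m³ = 431.3 kg/d.
Biomass synthesised: P_X = Y_obs × 431.3 = 103.0 kg VSS/d.
Carbonaceous O₂ demand = substrate oxidised − cell-mass equivalent = 431.3 − 1.42 × 103.0 = 285.1 kg O₂/d.

R_O ≈ 285 kg O₂/d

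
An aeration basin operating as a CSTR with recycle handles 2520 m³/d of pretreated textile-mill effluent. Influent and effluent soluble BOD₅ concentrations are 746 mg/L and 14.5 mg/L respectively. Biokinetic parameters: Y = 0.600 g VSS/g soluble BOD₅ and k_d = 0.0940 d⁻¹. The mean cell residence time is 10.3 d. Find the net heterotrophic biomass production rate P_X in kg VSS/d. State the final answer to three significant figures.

P_X ≈ 562 kg VSS/d

Correct the yield for decay: Y_obs = Y/(1 + k_d θ_c) = 0.600 / (1 + 0.0940 × 10.3) = 0.600 / 1.968 = 0.3048.
ΔS = 746 − 14.5 = 731.5 mg/L, so the substrate removal rate is 2520 × 731.5/1000 = 1843 kg soluble BOD₅/d.
Net biomass production P_X = Y_obs × Q·(S₀ − S) = 0.3048 × 1843 = 561.9 kg VSS/d.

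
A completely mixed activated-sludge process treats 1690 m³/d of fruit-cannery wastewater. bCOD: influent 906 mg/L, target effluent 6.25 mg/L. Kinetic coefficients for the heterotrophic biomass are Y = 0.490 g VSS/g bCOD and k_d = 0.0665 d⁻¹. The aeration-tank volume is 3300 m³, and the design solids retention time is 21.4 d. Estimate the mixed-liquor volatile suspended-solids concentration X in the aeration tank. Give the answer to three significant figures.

From V·X·(1 + k_d·θ_c) = Y·Q·(S₀ − S)·θ_c: X = 0.490 × 1690 × (906 − 6.25) × 21.4 / [3300 × (1 + 0.0665 × 21.4)] = 1994 mg/L.

X ≈ 1990 mg/L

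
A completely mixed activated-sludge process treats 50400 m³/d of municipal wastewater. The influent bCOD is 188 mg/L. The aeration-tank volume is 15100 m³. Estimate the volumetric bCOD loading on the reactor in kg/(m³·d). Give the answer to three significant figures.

L_v = Q S₀ / V = 50400 × 188 × 10⁻³ / 15100 = 0.6275 kg/(m³·d).

L_v ≈ 0.627 kg bCOD/(m³·d)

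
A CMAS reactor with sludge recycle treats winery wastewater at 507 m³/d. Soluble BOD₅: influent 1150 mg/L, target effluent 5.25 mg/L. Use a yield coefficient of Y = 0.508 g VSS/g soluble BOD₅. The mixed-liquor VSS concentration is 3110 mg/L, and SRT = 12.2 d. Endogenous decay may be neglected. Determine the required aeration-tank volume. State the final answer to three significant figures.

V ≈ 1160 m³

Biomass mass balance (decay neglected): V·X = Y·Q·(S₀ − S)·θ_c, so V = 0.508 × 507 × (1150 − 5.25) × 12.2 / 3110 = 1157 m³.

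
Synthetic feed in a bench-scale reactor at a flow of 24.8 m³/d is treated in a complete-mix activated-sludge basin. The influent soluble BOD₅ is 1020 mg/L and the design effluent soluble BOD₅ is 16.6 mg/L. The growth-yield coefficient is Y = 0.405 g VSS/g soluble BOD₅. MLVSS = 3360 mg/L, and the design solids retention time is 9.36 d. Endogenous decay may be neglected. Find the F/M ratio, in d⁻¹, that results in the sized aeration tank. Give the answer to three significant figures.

F/M ≈ 0.268 d⁻¹

With k_d = 0 the design equation reduces to V = Y Q (S₀−S) θ_c / X = 0.405 × 24.8 × (1020 − 16.6) × 9.36 / 3360 = 28.07 m³.
F/M = Q·S₀ / (V·X) = 24.8 × 1020 / (28.07 × 3360) = 0.2682 g soluble BOD₅·(g VSS·d)⁻¹.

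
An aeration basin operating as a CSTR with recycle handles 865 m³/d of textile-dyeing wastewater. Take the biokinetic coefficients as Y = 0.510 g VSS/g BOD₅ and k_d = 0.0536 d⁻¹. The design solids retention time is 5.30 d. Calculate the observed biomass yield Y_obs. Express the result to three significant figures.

Observed yield with endogenous decay: Y_obs = Y / (1 + k_d·θ_c) = 0.510 / (1 + 0.0536 × 5.30) = 0.510 / 1.284 = 0.3972 g VSS/g BOD₅.

Y_obs ≈ 0.397 g VSS/g BOD₅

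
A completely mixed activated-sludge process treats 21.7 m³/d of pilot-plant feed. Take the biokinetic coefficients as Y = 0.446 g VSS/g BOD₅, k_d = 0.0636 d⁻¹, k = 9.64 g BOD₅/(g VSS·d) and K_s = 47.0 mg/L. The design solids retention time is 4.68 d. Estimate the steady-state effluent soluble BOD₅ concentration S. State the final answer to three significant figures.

From the Monod/SRT balance for a CMAS, S = K_s·(1+k_d θ_c)/[θ_c·(Y k − k_d) − 1] = 47.0 × (1 + 0.0636 × 4.68) / [4.68 × (0.446 × 9.64 − 0.0636) − 1] = 60.99 / 18.82 = 3.240 mg/L.

S ≈ 3.24 mg/L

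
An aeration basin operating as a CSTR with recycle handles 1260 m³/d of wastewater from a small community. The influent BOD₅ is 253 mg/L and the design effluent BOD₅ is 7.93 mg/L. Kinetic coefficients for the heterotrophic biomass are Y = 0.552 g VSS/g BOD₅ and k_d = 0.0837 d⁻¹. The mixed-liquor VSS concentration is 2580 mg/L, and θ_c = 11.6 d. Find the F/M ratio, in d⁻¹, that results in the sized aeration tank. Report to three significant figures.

F/M ≈ 0.318 d⁻¹

From the SRT design equation V = Y Q (S₀−S) θ_c / [X (1 + k_d θ_c)] = 0.552 × 1260 × (253 − 7.93) × 11.6 / [2580 × (1 + 0.0837 × 11.6)] = 1.98×10^6 / 5085 = 388.8 m³.
F/M = applied load / biomass = Q·S₀/(V·X) = 1260 × 253 / (388.8 × 2580) = 0.3178 d⁻¹.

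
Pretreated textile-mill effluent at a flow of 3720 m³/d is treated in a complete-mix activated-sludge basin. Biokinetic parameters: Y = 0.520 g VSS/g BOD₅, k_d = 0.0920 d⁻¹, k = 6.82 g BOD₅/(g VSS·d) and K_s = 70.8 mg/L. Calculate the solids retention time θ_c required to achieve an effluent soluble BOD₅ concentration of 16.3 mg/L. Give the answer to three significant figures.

θ_c ≈ 1.75 d

Specific growth rate at S = 16.3 mg/L: μ = YkS/(K_s+S) = 0.520·6.82·16.3/(70.8+16.3) = 0.6637 d⁻¹.
Then 1/θ_c = μ − k_d = 0.6637 − 0.0920 = 0.5717 d⁻¹, giving θ_c = 1.749 d.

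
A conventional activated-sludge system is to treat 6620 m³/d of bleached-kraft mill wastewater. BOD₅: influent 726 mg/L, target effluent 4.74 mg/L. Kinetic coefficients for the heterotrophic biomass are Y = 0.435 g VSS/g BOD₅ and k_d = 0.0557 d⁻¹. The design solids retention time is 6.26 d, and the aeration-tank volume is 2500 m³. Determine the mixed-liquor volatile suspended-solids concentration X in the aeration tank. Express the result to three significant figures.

X ≈ 3860 mg/L

From V·X·(1 + k_d·θ_c) = Y·Q·(S₀ − S)·θ_c: X = 0.435 × 6620 × (726 − 4.74) × 6.26 / [2500 × (1 + 0.0557 × 6.26)] = 3856 mg/L.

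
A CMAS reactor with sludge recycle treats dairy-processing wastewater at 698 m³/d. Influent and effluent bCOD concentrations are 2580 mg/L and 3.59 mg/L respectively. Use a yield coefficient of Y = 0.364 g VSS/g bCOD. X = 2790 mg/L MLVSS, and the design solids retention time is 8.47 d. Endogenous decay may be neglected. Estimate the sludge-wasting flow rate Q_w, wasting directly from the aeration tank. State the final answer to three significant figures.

Q_w ≈ 235 m³/d

Biomass mass balance (decay neglected): V·X = Y·Q·(S₀ − S)·θ_c, so V = 0.364 × 698 × (2580 − 3.59) × 8.47 / 2790 = 1987 m³.
Wasting from the aeration tank: Q_w = V / θ_c = 1987 / 8.47 = 234.6 m³/d.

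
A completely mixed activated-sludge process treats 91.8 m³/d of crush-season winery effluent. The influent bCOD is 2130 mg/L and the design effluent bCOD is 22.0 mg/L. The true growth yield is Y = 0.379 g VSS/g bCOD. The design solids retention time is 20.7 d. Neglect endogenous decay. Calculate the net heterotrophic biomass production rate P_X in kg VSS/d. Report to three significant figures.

P_X ≈ 73.3 kg VSS/d

No decay correction is needed, so Y_obs = Y = 0.379.
Q·(S₀ − S) = 91.8 × (2130 − 22.0) × 10⁻³ = 193.5 kg/d removed.
So the net sludge growth is P_X = 0.3790 × 193.5 = 73.34 kg VSS/d.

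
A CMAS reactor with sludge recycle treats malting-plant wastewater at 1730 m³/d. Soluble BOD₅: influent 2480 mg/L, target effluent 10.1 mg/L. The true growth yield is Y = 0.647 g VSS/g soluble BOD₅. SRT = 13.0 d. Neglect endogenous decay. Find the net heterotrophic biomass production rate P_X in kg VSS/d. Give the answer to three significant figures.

With endogenous decay neglected, the observed yield equals the true yield: Y_obs = Y = 0.647 g VSS/g soluble BOD₅.
Mass of soluble BOD₅ removed per day: Q(S₀ − S) = 1730 × 2470 g/m³ = 4273 kg/d.
Biomass produced: P_X = Y_obs·Q·ΔS = 0.6470 × 4273 ≈ 2765 kg VSS/d.

P_X ≈ 2760 kg VSS/d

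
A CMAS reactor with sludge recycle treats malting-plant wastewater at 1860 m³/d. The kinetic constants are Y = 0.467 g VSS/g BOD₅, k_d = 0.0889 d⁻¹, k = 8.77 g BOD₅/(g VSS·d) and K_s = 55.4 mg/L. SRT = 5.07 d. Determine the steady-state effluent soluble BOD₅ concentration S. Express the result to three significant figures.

From the Monod/SRT balance for a CMAS, S = K_s·(1+k_d θ_c)/[θ_c·(Y k − k_d) − 1] = 55.4 × (1 + 0.0889 × 5.07) / [5.07 × (0.467 × 8.77 − 0.0889) − 1] = 80.37 / 19.31 = 4.161 mg/L.

S ≈ 4.16 mg/L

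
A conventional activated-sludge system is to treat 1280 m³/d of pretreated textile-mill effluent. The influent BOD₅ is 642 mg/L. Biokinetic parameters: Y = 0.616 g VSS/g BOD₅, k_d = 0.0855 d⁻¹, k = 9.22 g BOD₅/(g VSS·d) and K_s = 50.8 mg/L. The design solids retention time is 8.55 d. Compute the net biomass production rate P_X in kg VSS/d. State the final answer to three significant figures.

P_X ≈ 292 kg VSS/d

From the Monod/SRT balance for a CMAS, S = K_s·(1+k_d θ_c)/[θ_c·(Y k − k_d) − 1] = 50.8 × (1 + 0.0855 × 8.55) / [8.55 × (0.616 × 9.22 − 0.0855) − 1] = 87.94 / 46.83 = 1.878 mg/L.
Correct the yield for decay: Y_obs = Y/(1 + k_d θ_c) = 0.616 / (1 + 0.0855 × 8.55) = 0.616 / 1.731 = 0.3559.
Mass of BOD₅ removed per day: Q(S₀ − S) = 1280 × 640.1 g/m³ = 819.4 kg/d.
P_X = Y_obs · Q(S₀ − S) = 0.3559 × 819.4 = 291.6 kg VSS/d.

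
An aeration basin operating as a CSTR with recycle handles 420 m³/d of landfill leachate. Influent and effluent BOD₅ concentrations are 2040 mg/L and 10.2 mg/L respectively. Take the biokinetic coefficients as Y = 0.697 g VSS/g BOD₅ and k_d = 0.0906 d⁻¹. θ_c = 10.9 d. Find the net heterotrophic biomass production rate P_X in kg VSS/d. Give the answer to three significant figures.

Observed yield with endogenous decay: Y_obs = Y / (1 + k_d·θ_c) = 0.697 / (1 + 0.0906 × 10.9) = 0.697 / 1.988 = 0.3507 g VSS/g BOD₅.
Q·(S₀ − S) = 420 × (2040 − 10.2) × 10⁻³ = 852.5 kg/d removed.
Net biomass production P_X = Y_obs × Q·(S₀ − S) = 0.3507 × 852.5 = 299.0 kg VSS/d.

P_X ≈ 299 kg VSS/d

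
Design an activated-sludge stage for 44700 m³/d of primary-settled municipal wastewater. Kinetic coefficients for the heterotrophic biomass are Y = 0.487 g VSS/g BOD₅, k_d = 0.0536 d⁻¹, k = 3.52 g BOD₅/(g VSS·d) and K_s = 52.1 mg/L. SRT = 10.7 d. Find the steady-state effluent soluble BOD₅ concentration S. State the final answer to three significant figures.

S ≈ 4.89 mg/L

Effluent substrate depends only on kinetics and SRT: S = K_s(1 + k_d θ_c) / [θ_c(Yk − k_d) − 1] = 52.1 × (1 + 0.0536 × 10.7) / [10.7 × (0.487 × 3.52 − 0.0536) − 1] = 81.98 / 16.77 = 4.889 mg/L.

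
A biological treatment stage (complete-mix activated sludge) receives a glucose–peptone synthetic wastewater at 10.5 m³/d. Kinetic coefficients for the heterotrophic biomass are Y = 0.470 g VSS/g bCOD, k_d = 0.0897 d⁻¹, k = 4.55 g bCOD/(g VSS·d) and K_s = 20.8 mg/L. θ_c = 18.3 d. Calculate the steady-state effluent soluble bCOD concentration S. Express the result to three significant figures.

For a completely mixed reactor with recycle the Lawrence–McCarty relation gives S = K_s·(1 + k_d·θ_c) / [θ_c·(Y·k − k_d) − 1] = 20.8 × (1 + 0.0897 × 18.3) / [18.3 × (0.470 × 4.55 − 0.0897) − 1] = 54.94 / 36.49 = 1.506 mg/L.

S ≈ 1.51 mg/L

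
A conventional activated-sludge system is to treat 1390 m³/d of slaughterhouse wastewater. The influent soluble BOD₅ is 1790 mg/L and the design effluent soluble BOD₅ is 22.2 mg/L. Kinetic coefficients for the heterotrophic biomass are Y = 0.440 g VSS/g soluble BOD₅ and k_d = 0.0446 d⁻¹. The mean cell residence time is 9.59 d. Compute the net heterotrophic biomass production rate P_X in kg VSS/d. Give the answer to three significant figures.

P_X ≈ 757 kg VSS/d

Y_obs = Y / (1 + k_d θ_c) = 0.440 / (1 + 0.0446 × 9.59) = 0.440 / 1.428 = 0.3082.
Mass of soluble BOD₅ removed per day: Q(S₀ − S) = 1390 × 1768 g/m³ = 2457 kg/d.
So the net sludge growth is P_X = 0.3082 × 2457 = 757.3 kg VSS/d.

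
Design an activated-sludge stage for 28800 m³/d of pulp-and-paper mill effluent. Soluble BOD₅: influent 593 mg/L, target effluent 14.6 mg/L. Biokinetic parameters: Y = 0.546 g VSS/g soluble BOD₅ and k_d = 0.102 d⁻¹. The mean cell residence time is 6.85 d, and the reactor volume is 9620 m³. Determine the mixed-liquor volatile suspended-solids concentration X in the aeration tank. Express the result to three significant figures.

Solving the biomass balance for X: X = Y Q (S₀−S) θ_c / [V (1+k_d θ_c)] = 0.546 × 28800 × (593 − 14.6) × 6.85 / [9620 × (1 + 0.102 × 6.85)] = 3813 mg/L.

X ≈ 3810 mg/L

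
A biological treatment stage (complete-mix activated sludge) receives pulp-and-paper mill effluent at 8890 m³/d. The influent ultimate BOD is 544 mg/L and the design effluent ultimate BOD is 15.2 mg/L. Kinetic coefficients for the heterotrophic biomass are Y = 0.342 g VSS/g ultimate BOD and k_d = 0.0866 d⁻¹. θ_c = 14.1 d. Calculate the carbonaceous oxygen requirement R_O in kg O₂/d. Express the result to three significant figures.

R_O ≈ 3670 kg O₂/d

Observed yield with endogenous decay: Y_obs = Y / (1 + k_d·θ_c) = 0.342 / (1 + 0.0866 × 14.1) = 0.342 / 2.221 = 0.1540 g VSS/g ultimate BOD.
ΔS = 544 − 15.2 = 528.8 mg/L, so the substrate removal rate is 8890 × 528.8/1000 = 4701 kg ultimate BOD/d.
P_X = Y_obs·Q·(S₀ − S) = 0.1540 × 4701 = 723.9 kg VSS/d.
Carbonaceous O₂ demand = substrate oxidised − cell-mass equivalent = 4701 − 1.42 × 723.9 = 3673 kg O₂/d.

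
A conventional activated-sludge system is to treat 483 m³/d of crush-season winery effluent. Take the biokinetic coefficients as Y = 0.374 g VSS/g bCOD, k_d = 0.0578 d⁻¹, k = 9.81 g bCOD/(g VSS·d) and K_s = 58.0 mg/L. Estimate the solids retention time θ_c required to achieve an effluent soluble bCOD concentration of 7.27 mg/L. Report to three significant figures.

Specific growth rate at S = 7.27 mg/L: μ = YkS/(K_s+S) = 0.374·9.81·7.27/(58.0+7.27) = 0.4087 d⁻¹.
1/θ_c = 0.4087 − 0.0578 = 0.3509 d⁻¹, so θ_c = 2.850 d.

θ_c ≈ 2.85 d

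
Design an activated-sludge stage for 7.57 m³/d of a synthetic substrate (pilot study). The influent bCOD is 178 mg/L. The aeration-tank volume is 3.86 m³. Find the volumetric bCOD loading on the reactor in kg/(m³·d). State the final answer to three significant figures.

L_v ≈ 0.349 kg bCOD/(m³·d)

Applied bCOD load per unit volume = Q·S₀/V = (7.57 × 178/1000)/3.860 = 0.3491 kg bCOD·m⁻³·d⁻¹.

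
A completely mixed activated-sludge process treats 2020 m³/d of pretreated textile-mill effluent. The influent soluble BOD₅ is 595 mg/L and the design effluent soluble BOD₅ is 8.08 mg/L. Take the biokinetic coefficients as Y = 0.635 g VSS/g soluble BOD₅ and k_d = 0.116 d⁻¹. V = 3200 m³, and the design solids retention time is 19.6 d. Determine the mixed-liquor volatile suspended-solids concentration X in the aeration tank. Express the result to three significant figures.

From V·X·(1 + k_d·θ_c) = Y·Q·(S₀ − S)·θ_c: X = 0.635 × 2020 × (595 − 8.08) × 19.6 / [3200 × (1 + 0.116 × 19.6)] = 1409 mg/L.

X ≈ 1410 mg/L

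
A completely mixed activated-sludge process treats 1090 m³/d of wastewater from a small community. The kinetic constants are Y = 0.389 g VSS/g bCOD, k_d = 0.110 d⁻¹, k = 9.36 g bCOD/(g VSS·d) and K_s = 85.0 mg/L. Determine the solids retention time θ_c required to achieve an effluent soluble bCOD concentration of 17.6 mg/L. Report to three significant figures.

At the target effluent, Y k S/(K_s+S) = 0.389×9.36×17.6/102.6 = 0.6246 d⁻¹.
Then 1/θ_c = μ − k_d = 0.6246 − 0.110 = 0.5146 d⁻¹, giving θ_c = 1.943 d.

θ_c ≈ 1.94 d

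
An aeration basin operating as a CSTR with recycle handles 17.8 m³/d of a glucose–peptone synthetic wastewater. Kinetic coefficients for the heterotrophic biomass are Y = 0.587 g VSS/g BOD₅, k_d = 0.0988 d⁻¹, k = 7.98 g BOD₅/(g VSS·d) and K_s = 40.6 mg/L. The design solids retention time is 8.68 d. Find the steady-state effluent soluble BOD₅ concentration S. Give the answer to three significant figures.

S ≈ 1.94 mg/L

Effluent substrate depends only on kinetics and SRT: S = K_s(1 + k_d θ_c) / [θ_c(Yk − k_d) − 1] = 40.6 × (1 + 0.0988 × 8.68) / [8.68 × (0.587 × 7.98 − 0.0988) − 1] = 75.42 / 38.80 = 1.944 mg/L.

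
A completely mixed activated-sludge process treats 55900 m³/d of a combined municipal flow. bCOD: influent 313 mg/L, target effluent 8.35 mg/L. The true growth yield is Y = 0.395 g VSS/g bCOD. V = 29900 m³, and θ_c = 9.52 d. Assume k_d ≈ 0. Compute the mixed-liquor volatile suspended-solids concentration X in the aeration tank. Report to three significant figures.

Without decay, X = Y Q (S₀−S) θ_c / V = 0.395 × 55900 × (313 − 8.35) × 9.52 / 29900 = 2142 mg/L.

X ≈ 2140 mg/L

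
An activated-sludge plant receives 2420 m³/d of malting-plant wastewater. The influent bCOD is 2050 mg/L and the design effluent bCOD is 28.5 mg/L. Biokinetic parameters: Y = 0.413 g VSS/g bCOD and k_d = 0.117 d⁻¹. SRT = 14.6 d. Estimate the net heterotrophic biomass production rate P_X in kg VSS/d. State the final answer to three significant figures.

The observed yield is Y_obs = Y/(1 + k_d·θ_c) = 0.413 / (1 + 0.117 × 14.6) = 0.413 / 2.708 = 0.1525 g VSS per g bCOD removed.
Q·(S₀ − S) = 2420 × (2050 − 28.5) × 10⁻³ = 4892 kg/d removed.
Biomass produced: P_X = Y_obs·Q·ΔS = 0.1525 × 4892 ≈ 746.0 kg VSS/d.

P_X ≈ 746 kg VSS/d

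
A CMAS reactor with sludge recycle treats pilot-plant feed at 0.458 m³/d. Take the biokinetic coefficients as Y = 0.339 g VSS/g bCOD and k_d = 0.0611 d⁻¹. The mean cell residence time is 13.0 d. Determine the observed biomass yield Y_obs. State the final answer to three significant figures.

Y_obs ≈ 0.189 g VSS/g bCOD

Y_obs = Y / (1 + k_d θ_c) = 0.339 / (1 + 0.0611 × 13.0) = 0.339 / 1.794 = 0.1889.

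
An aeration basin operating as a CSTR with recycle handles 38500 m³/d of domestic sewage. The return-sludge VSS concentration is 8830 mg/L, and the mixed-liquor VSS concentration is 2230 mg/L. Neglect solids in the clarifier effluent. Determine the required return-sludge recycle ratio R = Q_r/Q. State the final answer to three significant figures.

R = Q_r/Q = X/(X_r − X) = 2230 / (8830 − 2230) = 0.3379.

R ≈ 0.338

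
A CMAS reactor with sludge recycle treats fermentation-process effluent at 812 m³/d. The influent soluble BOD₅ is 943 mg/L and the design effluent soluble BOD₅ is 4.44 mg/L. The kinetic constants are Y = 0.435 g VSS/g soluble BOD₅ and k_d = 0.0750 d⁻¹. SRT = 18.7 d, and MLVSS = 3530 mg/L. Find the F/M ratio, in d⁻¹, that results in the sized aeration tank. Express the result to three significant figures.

Steady-state biomass mass balance: V·X·(1 + k_d·θ_c) = Y·Q·(S₀ − S)·θ_c, so V = 0.435 × 812 × (943 − 4.44) × 18.7 / [3530 × (1 + 0.0750 × 18.7)] = 6.2×10^6 / 8481 = 731.0 m³.
Food-to-microorganism ratio F/M = Q S₀ / (V X) = 812 × 943 / (731.0 × 3530) = 0.2967 d⁻¹.

F/M ≈ 0.297 d⁻¹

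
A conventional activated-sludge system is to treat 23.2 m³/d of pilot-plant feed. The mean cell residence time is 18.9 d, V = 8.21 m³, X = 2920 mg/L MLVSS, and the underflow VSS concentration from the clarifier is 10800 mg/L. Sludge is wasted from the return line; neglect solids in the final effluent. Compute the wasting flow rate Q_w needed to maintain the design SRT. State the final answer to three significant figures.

Q_w = (V·X)/(θ_c X_r) = 8.210 × 2920 / (18.9 × 10800) = 0.1174 m³/d.

Q_w ≈ 0.117 m³/d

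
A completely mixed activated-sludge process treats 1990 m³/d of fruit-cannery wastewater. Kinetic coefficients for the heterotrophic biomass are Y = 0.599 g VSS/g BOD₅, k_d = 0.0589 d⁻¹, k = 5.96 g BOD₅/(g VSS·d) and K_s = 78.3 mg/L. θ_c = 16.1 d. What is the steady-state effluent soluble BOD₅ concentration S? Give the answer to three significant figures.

From the Monod/SRT balance for a CMAS, S = K_s·(1+k_d θ_c)/[θ_c·(Y k − k_d) − 1] = 78.3 × (1 + 0.0589 × 16.1) / [16.1 × (0.599 × 5.96 − 0.0589) − 1] = 152.6 / 55.53 = 2.747 mg/L.

S ≈ 2.75 mg/L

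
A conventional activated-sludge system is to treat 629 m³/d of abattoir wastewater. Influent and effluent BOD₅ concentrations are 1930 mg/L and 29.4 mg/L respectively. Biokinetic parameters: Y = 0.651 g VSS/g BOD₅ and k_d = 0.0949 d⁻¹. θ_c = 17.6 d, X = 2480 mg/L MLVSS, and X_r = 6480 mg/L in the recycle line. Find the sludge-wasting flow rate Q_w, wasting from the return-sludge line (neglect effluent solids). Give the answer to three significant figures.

Rearranging the biomass balance for a CMAS with decay, V = Y·Q·ΔS·θ_c / [X·(1+k_d θ_c)] = 0.651 × 629 × (1930 − 29.4) × 17.6 / [2480 × (1 + 0.0949 × 17.6)] = 1.37×10^7 / 6622 = 2068 m³.
Wasting from the return line (neglecting effluent solids): Q_w = V·X / (θ_c·X_r) = 2068 × 2480 / (17.6 × 6480) = 44.98 m³/d.

Q_w ≈ 45.0 m³/d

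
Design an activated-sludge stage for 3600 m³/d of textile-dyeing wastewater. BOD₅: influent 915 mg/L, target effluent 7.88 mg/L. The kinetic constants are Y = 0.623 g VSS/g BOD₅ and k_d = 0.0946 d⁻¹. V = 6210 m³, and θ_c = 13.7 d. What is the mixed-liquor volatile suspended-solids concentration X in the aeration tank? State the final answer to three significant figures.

X ≈ 1950 mg/L

Solving the biomass balance for X: X = Y Q (S₀−S) θ_c / [V (1+k_d θ_c)] = 0.623 × 3600 × (915 − 7.88) × 13.7 / [6210 × (1 + 0.0946 × 13.7)] = 1955 mg/L.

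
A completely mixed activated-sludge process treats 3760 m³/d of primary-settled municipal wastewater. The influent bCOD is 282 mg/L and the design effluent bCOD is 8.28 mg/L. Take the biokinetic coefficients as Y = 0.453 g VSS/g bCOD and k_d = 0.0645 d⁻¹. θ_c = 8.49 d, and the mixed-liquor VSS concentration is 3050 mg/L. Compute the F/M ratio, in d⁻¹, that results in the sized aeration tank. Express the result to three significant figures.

F/M ≈ 0.415 d⁻¹

From the SRT design equation V = Y Q (S₀−S) θ_c / [X (1 + k_d θ_c)] = 0.453 × 3760 × (282 − 8.28) × 8.49 / [3050 × (1 + 0.0645 × 8.49)] = 3.96×10^6 / 4720 = 838.6 m³.
F/M = Q·S₀ / (V·X) = 3760 × 282 / (838.6 × 3050) = 0.4146 g bCOD·(g VSS·d)⁻¹.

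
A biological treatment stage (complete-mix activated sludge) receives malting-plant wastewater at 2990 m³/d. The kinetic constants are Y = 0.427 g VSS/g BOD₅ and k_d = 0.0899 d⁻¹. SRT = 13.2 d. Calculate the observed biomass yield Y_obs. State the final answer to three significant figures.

Correct the yield for decay: Y_obs = Y/(1 + k_d θ_c) = 0.427 / (1 + 0.0899 × 13.2) = 0.427 / 2.187 = 0.1953.

Y_obs ≈ 0.195 g VSS/g BOD₅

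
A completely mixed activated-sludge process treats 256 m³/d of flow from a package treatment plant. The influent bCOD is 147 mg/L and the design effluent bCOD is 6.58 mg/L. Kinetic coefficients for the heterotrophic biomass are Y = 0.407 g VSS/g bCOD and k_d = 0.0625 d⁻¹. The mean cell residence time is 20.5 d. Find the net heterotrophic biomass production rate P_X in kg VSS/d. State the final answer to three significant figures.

P_X ≈ 6.41 kg VSS/d

Correct the yield for decay: Y_obs = Y/(1 + k_d θ_c) = 0.407 / (1 + 0.0625 × 20.5) = 0.407 / 2.281 = 0.1784.
ΔS = 147 − 6.58 = 140.4 mg/L, so the substrate removal rate is 256 × 140.4/1000 = 35.95 kg bCOD/d.
P_X = Y_obs · Q(S₀ − S) = 0.1784 × 35.95 = 6.413 kg VSS/d.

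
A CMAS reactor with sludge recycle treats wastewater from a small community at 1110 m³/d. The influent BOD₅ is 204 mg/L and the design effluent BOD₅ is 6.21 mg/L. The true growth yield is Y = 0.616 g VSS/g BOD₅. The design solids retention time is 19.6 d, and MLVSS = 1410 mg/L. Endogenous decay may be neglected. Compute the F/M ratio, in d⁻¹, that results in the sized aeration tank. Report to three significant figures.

With k_d = 0 the design equation reduces to V = Y Q (S₀−S) θ_c / X = 0.616 × 1110 × (204 − 6.21) × 19.6 / 1410 = 1880 m³.
F/M = applied load / biomass = Q·S₀/(V·X) = 1110 × 204 / (1880 × 1410) = 0.08543 d⁻¹.

F/M ≈ 0.0854 d⁻¹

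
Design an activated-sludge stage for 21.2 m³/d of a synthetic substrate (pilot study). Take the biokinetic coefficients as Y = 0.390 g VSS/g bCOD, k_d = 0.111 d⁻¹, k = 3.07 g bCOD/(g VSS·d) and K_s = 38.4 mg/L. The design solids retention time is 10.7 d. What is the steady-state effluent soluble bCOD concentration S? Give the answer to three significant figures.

Effluent substrate depends only on kinetics and SRT: S = K_s(1 + k_d θ_c) / [θ_c(Yk − k_d) − 1] = 38.4 × (1 + 0.111 × 10.7) / [10.7 × (0.390 × 3.07 − 0.111) − 1] = 84.01 / 10.62 = 7.908 mg/L.

S ≈ 7.91 mg/L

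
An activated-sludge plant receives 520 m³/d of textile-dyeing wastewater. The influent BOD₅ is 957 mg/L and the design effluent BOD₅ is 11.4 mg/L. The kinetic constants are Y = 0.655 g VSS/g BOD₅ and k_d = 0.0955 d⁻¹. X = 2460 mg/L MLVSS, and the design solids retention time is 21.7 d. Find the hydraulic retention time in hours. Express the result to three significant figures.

τ ≈ 42.7 h

Steady-state biomass mass balance: V·X·(1 + k_d·θ_c) = Y·Q·(S₀ − S)·θ_c, so V = 0.655 × 520 × (957 − 11.4) × 21.7 / [2460 × (1 + 0.0955 × 21.7)] = 6.99×10^6 / 7558 = 924.7 m³.
τ = V/Q = 924.7/520 = 1.778 d, or 42.68 h.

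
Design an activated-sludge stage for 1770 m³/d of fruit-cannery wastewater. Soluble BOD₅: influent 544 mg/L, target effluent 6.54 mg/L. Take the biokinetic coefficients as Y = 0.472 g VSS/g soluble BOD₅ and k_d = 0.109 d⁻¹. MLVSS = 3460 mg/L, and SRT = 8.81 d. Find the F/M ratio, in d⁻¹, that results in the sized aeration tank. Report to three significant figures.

F/M ≈ 0.477 d⁻¹

Steady-state biomass mass balance: V·X·(1 + k_d·θ_c) = Y·Q·(S₀ − S)·θ_c, so V = 0.472 × 1770 × (544 − 6.54) × 8.81 / [3460 × (1 + 0.109 × 8.81)] = 3.96×10^6 / 6783 = 583.2 m³.
Food-to-microorganism ratio F/M = Q S₀ / (V X) = 1770 × 544 / (583.2 × 3460) = 0.4772 d⁻¹.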